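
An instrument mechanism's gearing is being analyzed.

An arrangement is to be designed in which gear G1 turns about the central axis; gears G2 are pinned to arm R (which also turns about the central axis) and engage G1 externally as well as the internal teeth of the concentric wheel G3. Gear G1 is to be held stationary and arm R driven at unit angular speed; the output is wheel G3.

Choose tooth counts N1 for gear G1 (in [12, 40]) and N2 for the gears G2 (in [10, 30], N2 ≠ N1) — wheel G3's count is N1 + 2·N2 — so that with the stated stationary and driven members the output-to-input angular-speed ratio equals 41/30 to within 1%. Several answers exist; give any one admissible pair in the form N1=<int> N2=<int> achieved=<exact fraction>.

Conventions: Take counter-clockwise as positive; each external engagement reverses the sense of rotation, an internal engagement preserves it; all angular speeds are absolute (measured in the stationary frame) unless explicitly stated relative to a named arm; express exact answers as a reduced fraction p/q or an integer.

design class (target 41/30): planetary set
Willis with ω_sun = 0: ω_ring/ω_arm = (N1+N3)/N3; set equal to 41/30  ⇒  N3/N1 = 1/(41/30 − 1) = 30/11
N3 = N1 + 2·N2  ⇒  N2/N1 = (N3/N1 − 1)/2 = (30/11 − 1)/2 = 19/22
smallest multiple with N1 ≥ 12 and N2 ≥ 10: k = 1  ⇒  N1 = 1·22 = 22, N2 = 1·19 = 19 (N1 ≤ 40, N2 ≤ 30, N2 ≠ N1 ✓), N3 = 22 + 2·19 = 60
check: (N1+N3)/N3 with N1 = 22, N3 = 60 gives 41/30; |achieved − target| = 0 ≤ 41/3000 ✓

N1=22 N2=19 achieved=41/30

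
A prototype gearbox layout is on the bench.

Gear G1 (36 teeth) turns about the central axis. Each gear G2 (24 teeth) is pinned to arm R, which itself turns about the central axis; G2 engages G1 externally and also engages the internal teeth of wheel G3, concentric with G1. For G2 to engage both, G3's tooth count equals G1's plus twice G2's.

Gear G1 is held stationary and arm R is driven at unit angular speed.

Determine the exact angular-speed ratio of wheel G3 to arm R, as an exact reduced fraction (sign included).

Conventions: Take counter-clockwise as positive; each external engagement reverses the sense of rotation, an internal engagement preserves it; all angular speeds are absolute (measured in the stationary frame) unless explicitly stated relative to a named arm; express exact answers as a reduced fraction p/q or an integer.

10/7

planetary set (36T centre, 24T on arm, 84T internal) — Willis relation
ring teeth: 36 + 2·24 = 84
36(ω_sun−ω_arm) = −84(ω_ring−ω_arm),  ω_sun = 0, ω_arm = 1
ω_ring = 1 − (36/84)(0−1) = 10/7
ω_out/ω_in = 10/7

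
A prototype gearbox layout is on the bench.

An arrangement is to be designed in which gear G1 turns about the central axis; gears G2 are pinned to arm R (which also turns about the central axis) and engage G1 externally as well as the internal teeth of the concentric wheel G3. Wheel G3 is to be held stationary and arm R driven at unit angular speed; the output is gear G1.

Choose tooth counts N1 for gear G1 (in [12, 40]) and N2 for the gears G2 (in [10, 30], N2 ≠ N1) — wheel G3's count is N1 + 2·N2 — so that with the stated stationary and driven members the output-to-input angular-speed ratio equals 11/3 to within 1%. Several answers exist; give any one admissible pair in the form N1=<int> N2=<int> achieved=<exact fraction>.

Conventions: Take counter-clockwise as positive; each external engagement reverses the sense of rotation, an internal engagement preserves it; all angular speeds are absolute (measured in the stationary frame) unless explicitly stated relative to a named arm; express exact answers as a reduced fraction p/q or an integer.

N1=12 N2=10 achieved=11/3

design class (target 11/3): planetary set
Willis with ω_ring = 0: ω_sun/ω_arm = (N1+N3)/N1; set equal to 11/3  ⇒  N3/N1 = 11/3 − 1 = 8/3
N3 = N1 + 2·N2  ⇒  N2/N1 = (N3/N1 − 1)/2 = (8/3 − 1)/2 = 5/6
smallest multiple with N1 ≥ 12 and N2 ≥ 10: k = 2  ⇒  N1 = 2·6 = 12, N2 = 2·5 = 10 (N1 ≤ 40, N2 ≤ 30, N2 ≠ N1 ✓), N3 = 12 + 2·10 = 32
check: (N1+N3)/N1 with N1 = 12, N3 = 32 gives 11/3; |achieved − target| = 0 ≤ 11/300 ✓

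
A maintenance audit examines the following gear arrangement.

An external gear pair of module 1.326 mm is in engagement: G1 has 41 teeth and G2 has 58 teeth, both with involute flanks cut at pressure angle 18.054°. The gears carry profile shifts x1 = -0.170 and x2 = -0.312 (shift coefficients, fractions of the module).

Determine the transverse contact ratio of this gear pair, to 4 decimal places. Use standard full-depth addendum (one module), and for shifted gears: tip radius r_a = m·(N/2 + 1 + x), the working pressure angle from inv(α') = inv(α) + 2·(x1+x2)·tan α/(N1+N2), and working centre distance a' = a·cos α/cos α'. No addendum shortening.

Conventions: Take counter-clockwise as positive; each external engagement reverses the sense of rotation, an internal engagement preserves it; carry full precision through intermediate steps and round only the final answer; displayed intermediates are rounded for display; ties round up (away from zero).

class = single-mesh tooth geometry [involute pair 41T × 58T, m = 1.326]
base radii: r_b1 = 25.844641, r_b2 = 36.560712
tip radii: r_a1 = 28.283580, r_a2 = 39.366288
inv(α') = inv(18.054°) + 2·(-0.170-0.312)·tan α/(41+58) = 0.00768624  ⇒  α' = 16.13368°
a' = a·cos α / cos α' = 65.6370·cos 18.054°/cos 16.13368° = 64.963892
action lengths: √(r_a1²−r_b1²) = 11.489797, √(r_a2²−r_b2²) = 14.595170
base pitch p_b = π·m·cos α = 3.960650
CR = (11.489797 + 14.595170 − 64.963892·sin 16.13368°)/3.960650 = 2.028163
contact ratio ≈ 2.0282

2.0282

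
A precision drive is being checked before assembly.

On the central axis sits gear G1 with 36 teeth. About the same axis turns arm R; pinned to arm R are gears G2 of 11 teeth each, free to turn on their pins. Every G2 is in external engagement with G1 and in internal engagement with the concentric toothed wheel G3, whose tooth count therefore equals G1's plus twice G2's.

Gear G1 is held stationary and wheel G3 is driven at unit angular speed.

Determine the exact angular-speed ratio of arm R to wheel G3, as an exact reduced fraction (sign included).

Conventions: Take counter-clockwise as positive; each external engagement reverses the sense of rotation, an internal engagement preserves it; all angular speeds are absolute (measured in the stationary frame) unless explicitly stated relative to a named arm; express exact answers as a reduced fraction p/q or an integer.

29/47

recognized (axles ride arm R): planetary set, 36/11/58 teeth
ring teeth: 36 + 2·11 = 58
36(ω_sun−ω_arm) = −58(ω_ring−ω_arm),  ω_sun = 0, ω_ring = 1
36(0−ω_arm) = −58(1−ω_arm)  ⇒  94·ω_arm = 58  ⇒  ω_arm = 29/47
ω_out/ω_in = 29/47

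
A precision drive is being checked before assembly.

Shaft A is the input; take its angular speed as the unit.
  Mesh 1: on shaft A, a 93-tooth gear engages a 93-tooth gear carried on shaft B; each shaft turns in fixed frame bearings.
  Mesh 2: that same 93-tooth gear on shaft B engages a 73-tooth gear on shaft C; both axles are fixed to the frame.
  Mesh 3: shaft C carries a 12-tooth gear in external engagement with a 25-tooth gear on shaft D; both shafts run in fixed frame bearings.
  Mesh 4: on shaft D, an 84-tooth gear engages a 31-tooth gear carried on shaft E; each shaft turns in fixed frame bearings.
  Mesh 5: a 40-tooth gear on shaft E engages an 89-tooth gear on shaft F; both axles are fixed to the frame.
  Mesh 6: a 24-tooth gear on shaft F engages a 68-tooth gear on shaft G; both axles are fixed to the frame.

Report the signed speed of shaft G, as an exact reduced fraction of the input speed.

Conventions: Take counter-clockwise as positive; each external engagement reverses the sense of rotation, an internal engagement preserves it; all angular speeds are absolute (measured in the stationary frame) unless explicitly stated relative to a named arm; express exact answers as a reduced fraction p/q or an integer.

6-mesh fixed-axis compound train (all bearings frame-fixed)
mesh 1 [93T→93T]: |ω|/ω_in = 1×93/93 = 1, sense flips to −
mesh 2 [93T→73T]: |ω|/ω_in = 1×93/73 = 93/73, sense flips to +
mesh 3 [12T→25T]: |ω|/ω_in = (93/73)×12/25 = 1116/1825, sense flips to −
mesh 4 [84T→31T]: |ω|/ω_in = (1116/1825)×84/31 = 3024/1825, sense flips to +
mesh 5 [40T→89T]: |ω|/ω_in = (3024/1825)×40/89 = 24192/32485, sense flips to −
mesh 6 [24T→68T]: |ω|/ω_in = (24192/32485)×24/68 = 145152/552245, sense flips to +
signed output speed (× input speed) = 145152/552245

145152/552245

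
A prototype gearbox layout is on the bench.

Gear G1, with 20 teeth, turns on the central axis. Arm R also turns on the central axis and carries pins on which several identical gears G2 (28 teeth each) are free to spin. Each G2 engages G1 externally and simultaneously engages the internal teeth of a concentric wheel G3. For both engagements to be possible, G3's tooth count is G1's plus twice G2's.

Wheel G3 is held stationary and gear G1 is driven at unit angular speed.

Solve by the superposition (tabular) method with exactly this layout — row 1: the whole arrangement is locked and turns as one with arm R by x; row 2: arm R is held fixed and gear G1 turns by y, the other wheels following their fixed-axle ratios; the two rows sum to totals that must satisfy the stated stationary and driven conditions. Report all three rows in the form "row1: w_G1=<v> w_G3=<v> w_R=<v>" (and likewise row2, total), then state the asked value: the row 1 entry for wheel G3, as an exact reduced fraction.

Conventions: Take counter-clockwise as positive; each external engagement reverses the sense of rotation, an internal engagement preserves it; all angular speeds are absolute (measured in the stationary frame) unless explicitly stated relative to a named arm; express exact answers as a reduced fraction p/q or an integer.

row1: w_G1=5/24 w_G3=5/24 w_R=5/24
row2: w_G1=19/24 w_G3=-5/24 w_R=0
total: w_G1=1 w_G3=0 w_R=5/24
asked value: 5/24

topology: planetary set — G1 20T / G2 28T / G3 76T, arm = carrier (Willis)
superposition row 1 [locked train]: every member turns x
row 2: sun turns y, ring = −(20/76)·y, arm 0
boundary: total ω_ring = x − (20/76)·y = 0 and total ω_sun = x + y = 1  ⇒  y = 19/24, x = 5/24
row 2 ring = −(20/76)·19/24 = -5/24
totals (row 1 + row 2): sun 5/24 + 19/24 = 1, ring 5/24 + (-5/24) = 0, arm 5/24 + 0 = 5/24
asked cell (row1, ring) = 5/24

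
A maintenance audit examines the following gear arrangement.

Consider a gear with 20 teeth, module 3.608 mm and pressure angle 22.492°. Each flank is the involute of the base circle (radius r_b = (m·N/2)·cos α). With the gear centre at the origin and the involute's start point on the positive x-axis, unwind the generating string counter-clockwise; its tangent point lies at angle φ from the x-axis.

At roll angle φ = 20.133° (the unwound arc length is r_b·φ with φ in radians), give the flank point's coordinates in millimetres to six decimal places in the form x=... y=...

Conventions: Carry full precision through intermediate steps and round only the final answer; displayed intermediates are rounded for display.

x=35.330424 y=0.476180

recognized (one wheel, involute flank): single-mesh tooth geometry, m = 3.608, N = 20
pitch radius r_p = m·N/2 = 3.608·20/2 = 36.080000
base radius r_b = r_p·cos α = 36.080000·cos 22.492° = 33.335501
roll angle φ = 20.133° = 0.35138714 rad
x = r_b·(cos φ + φ·sin φ) = 35.330424
y = r_b·(sin φ − φ·cos φ) = 0.476180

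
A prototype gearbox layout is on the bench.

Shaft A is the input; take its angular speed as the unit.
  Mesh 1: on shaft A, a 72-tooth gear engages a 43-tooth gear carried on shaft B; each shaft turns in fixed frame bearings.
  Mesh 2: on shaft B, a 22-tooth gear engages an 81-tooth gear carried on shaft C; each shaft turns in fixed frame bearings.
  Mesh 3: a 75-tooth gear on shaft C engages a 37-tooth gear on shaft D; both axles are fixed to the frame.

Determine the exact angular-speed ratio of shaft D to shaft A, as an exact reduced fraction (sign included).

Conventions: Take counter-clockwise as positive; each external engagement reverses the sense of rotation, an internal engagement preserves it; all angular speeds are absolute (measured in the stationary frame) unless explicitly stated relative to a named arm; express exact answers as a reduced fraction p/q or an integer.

-4400/4773

class = fixed-axis compound train [3 meshes; 3 ratios multiply, 3 sense flips]
mesh 1 [72T→43T]: running ratio 72/43, sense −
mesh 2 [22T→81T]: running ratio 176/387, sense +
mesh 3 [75T→37T]: running ratio 4400/4773, sense −
ω_out/ω_in = -4400/4773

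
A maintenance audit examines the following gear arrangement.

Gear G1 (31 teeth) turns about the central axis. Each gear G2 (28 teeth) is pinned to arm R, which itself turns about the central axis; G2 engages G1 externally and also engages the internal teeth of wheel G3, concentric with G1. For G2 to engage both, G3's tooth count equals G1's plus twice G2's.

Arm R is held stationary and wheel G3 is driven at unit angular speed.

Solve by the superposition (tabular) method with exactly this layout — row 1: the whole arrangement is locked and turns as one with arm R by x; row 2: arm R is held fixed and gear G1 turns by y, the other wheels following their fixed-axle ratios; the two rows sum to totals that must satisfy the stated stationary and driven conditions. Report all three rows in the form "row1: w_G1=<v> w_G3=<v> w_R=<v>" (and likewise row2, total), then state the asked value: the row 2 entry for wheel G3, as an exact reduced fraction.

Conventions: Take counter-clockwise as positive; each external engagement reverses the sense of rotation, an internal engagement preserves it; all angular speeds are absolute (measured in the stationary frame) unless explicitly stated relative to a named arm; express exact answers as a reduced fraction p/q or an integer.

class = planetary set [G3 = 31+2·28 = 87; Willis about the carrier]
row 1 — lock + rotate with arm: ω_sun = ω_ring = ω_arm = x
row 2 — arm fixed, fixed-axis ratios: sun y, ring −(31/87)·y, arm 0
boundary: total ω_arm = x = 0 and total ω_ring = x − (31/87)·y = 1  ⇒  y = -87/31, x = 0
row 2 ring = −(31/87)·(-87/31) = 1
totals (row 1 + row 2): sun 0 + (-87/31) = -87/31, ring 0 + 1 = 1, arm 0 + 0 = 0
asked cell (row2, ring) = 1

row1: w_G1=0 w_G3=0 w_R=0
row2: w_G1=-87/31 w_G3=1 w_R=0
total: w_G1=-87/31 w_G3=1 w_R=0
asked value: 1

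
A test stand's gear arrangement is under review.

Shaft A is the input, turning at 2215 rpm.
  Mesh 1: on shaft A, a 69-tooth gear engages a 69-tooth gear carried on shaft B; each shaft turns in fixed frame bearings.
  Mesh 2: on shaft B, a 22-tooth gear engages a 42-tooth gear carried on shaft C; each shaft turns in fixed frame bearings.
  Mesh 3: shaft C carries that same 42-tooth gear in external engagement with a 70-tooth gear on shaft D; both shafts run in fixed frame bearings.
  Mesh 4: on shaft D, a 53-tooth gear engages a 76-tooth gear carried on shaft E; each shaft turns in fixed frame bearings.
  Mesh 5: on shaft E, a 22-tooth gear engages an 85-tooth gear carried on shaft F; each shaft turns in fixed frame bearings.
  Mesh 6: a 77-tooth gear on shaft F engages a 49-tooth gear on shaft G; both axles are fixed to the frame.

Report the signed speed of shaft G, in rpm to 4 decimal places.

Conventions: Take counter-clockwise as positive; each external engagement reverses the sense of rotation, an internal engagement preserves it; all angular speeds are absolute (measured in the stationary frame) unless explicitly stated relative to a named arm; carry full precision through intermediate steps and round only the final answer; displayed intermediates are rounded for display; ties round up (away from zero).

topology: fixed-axis compound train — 6 meshes, A→G
mesh 1 [69T→69T]: ω = 2215.0000×69/69 = 2215.0000 rpm, sense flips to −
mesh 2 [22T→42T]: ω = 2215.0000×22/42 = 1160.2381 rpm, sense flips to +
mesh 3 [42T→70T]: ω = 1160.2381×42/70 = 696.1429 rpm, sense flips to −
mesh 4 [53T→76T]: ω = 696.1429×53/76 = 485.4680 rpm, sense flips to +
mesh 5 [22T→85T]: ω = 485.4680×22/85 = 125.6506 rpm, sense flips to −
mesh 6 [77T→49T]: ω = 125.6506×77/49 = 197.4509 rpm, sense flips to +
signed output speed = +197.4509 rpm

+197.4509 rpm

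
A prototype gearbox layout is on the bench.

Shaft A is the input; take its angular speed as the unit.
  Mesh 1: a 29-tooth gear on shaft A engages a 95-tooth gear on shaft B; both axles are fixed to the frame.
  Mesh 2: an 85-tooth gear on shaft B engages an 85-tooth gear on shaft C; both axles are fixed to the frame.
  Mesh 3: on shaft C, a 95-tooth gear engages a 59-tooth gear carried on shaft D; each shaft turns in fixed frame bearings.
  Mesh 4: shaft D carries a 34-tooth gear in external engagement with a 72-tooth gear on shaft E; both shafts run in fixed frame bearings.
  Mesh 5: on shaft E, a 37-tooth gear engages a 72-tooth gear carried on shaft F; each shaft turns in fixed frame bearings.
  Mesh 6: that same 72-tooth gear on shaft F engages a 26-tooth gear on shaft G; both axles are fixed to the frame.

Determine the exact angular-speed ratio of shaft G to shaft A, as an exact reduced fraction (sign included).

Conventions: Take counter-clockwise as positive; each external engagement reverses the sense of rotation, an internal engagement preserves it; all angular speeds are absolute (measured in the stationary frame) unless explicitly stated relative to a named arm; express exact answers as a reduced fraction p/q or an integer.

class = fixed-axis compound train [6 meshes; 6 ratios multiply, 6 sense flips]
mesh 1 [29T→95T]: running ratio 29/95, sense −
mesh 2 [85T→85T]: running ratio 29/95, sense +
mesh 3 [95T→59T]: running ratio 29/59, sense −
mesh 4 [34T→72T]: running ratio 493/2124, sense +
mesh 5 [37T→72T]: running ratio 18241/152928, sense −
mesh 6 [72T→26T]: running ratio 18241/55224, sense +
ω_out/ω_in = 18241/55224

18241/55224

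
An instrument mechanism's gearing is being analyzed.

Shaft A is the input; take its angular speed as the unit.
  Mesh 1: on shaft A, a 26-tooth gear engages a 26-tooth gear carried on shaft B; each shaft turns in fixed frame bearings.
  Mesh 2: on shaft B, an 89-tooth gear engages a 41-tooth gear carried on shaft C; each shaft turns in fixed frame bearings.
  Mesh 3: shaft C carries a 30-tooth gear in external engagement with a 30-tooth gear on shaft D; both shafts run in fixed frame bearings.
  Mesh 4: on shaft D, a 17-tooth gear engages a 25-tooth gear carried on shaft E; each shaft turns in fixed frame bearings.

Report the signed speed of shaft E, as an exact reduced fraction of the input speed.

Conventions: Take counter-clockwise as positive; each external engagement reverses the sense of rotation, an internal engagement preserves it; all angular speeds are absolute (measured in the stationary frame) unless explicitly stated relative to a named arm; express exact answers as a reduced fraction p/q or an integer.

1513/1025

4-mesh fixed-axis compound train (all bearings frame-fixed)
mesh 1 [26T→26T]: |ω|/ω_in = 1×26/26 = 1, sense flips to −
mesh 2 [89T→41T]: |ω|/ω_in = 1×89/41 = 89/41, sense flips to +
mesh 3 [30T→30T]: |ω|/ω_in = (89/41)×30/30 = 89/41, sense flips to −
mesh 4 [17T→25T]: |ω|/ω_in = (89/41)×17/25 = 1513/1025, sense flips to +
signed output speed (× input speed) = 1513/1025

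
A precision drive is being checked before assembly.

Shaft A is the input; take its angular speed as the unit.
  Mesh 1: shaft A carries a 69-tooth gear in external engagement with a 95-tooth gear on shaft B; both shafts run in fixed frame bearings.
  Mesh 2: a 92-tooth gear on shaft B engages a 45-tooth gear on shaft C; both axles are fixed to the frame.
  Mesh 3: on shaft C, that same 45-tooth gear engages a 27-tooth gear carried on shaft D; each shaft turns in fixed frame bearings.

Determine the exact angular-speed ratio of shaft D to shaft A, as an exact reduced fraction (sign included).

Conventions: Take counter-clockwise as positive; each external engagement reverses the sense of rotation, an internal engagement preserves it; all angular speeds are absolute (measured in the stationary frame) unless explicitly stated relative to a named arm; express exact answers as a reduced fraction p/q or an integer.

-2116/855

class = fixed-axis compound train [3 meshes; 3 ratios multiply, 3 sense flips]
mesh 1 [69T→95T]: running ratio 69/95, sense −
mesh 2 [92T→45T]: running ratio 2116/1425, sense +
mesh 3 [45T→27T]: running ratio 2116/855, sense −
ω_out/ω_in = -2116/855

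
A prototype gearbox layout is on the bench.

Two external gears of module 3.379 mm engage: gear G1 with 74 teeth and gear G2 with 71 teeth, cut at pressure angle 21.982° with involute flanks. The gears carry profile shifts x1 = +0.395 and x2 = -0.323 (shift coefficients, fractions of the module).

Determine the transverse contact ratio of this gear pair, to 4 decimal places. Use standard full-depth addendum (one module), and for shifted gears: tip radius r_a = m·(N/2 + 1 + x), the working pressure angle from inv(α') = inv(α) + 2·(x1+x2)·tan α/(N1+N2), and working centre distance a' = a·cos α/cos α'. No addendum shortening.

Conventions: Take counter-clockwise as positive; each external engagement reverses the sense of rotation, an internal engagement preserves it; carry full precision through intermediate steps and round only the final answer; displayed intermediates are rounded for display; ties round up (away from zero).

1.6846

class = single-mesh tooth geometry [involute pair 74T × 71T, m = 3.379]
base radii: r_b1 = 115.934015, r_b2 = 111.233987
tip radii: r_a1 = 129.736705, r_a2 = 122.242083
inv(α') = inv(21.982°) + 2·(+0.395-0.323)·tan α/(74+71) = 0.02040343  ⇒  α' = 22.12197°
a' = a·cos α / cos α' = 244.9775·cos 21.982°/cos 22.12197° = 245.220053
action lengths: √(r_a1²−r_b1²) = 58.231579, √(r_a2²−r_b2²) = 50.696420
base pitch p_b = π·m·cos α = 9.843715
CR = (58.231579 + 50.696420 − 245.220053·sin 22.12197°)/9.843715 = 1.684642
contact ratio ≈ 1.6846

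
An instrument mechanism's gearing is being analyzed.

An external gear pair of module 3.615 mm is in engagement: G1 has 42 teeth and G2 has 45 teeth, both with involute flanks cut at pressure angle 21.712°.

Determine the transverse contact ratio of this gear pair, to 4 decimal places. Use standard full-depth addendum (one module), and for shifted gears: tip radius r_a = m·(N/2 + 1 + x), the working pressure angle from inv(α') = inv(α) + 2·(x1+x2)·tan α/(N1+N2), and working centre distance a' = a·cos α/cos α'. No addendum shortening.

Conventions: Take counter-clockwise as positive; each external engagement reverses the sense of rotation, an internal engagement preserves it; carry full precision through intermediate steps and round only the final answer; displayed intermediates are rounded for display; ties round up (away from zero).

1.6483

single-mesh involute tooth geometry (42T engaging 45T at module 3.615)
base radii: r_b1 = 70.529219, r_b2 = 75.567020
tip radii: r_a1 = 79.530000, r_a2 = 84.952500
no profile shift: α' = α, a' = a
action lengths: √(r_a1²−r_b1²) = 36.751193, √(r_a2²−r_b2²) = 38.814337
base pitch p_b = π·m·cos α = 10.551146
CR = (36.751193 + 38.814337 − 157.252500·sin 21.71200°)/10.551146 = 1.648288
contact ratio ≈ 1.6483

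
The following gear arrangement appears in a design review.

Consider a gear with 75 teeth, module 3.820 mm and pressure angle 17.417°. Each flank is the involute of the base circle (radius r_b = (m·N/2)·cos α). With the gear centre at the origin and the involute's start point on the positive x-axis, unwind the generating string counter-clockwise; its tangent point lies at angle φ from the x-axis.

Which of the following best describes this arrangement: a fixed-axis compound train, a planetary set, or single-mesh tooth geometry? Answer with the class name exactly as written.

single-mesh tooth geometry

recognized (one wheel, involute flank): single-mesh tooth geometry, m = 3.820, N = 75
classification: single-mesh tooth geometry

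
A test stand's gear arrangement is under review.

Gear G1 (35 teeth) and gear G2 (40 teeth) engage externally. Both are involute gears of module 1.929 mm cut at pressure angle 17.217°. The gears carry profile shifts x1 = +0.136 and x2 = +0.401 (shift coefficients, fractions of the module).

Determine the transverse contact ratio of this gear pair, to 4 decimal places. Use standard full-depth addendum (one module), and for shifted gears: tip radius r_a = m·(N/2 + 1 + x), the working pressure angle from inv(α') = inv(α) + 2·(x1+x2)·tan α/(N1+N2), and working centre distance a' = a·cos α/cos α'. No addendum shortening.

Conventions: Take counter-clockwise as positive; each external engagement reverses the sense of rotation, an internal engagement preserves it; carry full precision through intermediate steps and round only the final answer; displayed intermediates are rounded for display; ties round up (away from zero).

single-mesh involute tooth geometry (35T engaging 40T at module 1.929)
base radii: r_b1 = 32.244846, r_b2 = 36.851253
tip radii: r_a1 = 35.948844, r_a2 = 41.282529
inv(α') = inv(17.217°) + 2·(+0.136+0.401)·tan α/(35+40) = 0.01382098  ⇒  α' = 19.51899°
a' = a·cos α / cos α' = 72.3375·cos 17.217°/cos 19.51899° = 73.309115
action lengths: √(r_a1²−r_b1²) = 15.893058, √(r_a2²−r_b2²) = 18.607321
base pitch p_b = π·m·cos α = 5.788581
CR = (15.893058 + 18.607321 − 73.309115·sin 19.51899°)/5.788581 = 1.728643
contact ratio ≈ 1.7286

1.7286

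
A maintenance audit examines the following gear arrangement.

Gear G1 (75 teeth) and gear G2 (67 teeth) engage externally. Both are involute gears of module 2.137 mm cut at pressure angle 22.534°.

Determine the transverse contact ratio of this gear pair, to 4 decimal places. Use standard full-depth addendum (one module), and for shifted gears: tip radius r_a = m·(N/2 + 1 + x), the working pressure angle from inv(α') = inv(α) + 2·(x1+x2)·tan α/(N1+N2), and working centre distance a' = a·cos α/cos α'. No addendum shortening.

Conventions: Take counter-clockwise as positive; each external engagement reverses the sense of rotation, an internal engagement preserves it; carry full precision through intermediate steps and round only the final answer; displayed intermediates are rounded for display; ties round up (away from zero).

1.6741

class = single-mesh tooth geometry [involute pair 75T × 67T, m = 2.137]
base radii: r_b1 = 74.019185, r_b2 = 66.123805
tip radii: r_a1 = 82.274500, r_a2 = 73.726500
no profile shift: α' = α, a' = a
action lengths: √(r_a1²−r_b1²) = 35.920101, √(r_a2²−r_b2²) = 32.607349
base pitch p_b = π·m·cos α = 6.201017
CR = (35.920101 + 32.607349 − 151.727000·sin 22.53400°)/6.201017 = 1.674059
contact ratio ≈ 1.6741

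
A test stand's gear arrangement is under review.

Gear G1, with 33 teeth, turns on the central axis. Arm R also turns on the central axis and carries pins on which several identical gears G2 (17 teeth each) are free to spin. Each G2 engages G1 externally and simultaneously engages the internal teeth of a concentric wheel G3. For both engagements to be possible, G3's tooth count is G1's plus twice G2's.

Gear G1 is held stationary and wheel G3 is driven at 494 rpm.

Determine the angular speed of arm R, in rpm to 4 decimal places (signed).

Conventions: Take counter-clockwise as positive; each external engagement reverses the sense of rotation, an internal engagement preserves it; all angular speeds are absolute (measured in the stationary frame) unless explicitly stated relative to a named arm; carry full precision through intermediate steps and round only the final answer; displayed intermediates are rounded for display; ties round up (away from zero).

class = planetary set [G3 = 33+2·17 = 67; Willis about the carrier]
normalise by the input: solve with ω_ring = 1, then scale by 494 rpm
ring teeth: 33 + 2·17 = 67
33(ω_sun−ω_arm) = −67(ω_ring−ω_arm),  ω_sun = 0, ω_ring = 1
33(0−ω_arm) = −67(1−ω_arm)  ⇒  100·ω_arm = 67  ⇒  ω_arm = 67/100
scale: ω_arm = 67/100 × 494 rpm = +330.9800 rpm

+330.9800 rpm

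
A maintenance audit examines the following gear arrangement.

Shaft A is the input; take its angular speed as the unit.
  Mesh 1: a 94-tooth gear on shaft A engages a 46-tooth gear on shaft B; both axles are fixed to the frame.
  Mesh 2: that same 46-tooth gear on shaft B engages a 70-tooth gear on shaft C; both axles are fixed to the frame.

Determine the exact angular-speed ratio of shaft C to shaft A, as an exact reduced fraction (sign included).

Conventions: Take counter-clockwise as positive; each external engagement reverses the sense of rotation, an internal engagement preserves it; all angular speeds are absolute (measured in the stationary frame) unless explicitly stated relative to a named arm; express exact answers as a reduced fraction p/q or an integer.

class = fixed-axis compound train [2 meshes; 2 ratios multiply, 2 sense flips]
mesh 1 [94T→46T]: running ratio 47/23, sense −
mesh 2 [46T→70T]: running ratio 47/35, sense +
ω_out/ω_in = 47/35

47/35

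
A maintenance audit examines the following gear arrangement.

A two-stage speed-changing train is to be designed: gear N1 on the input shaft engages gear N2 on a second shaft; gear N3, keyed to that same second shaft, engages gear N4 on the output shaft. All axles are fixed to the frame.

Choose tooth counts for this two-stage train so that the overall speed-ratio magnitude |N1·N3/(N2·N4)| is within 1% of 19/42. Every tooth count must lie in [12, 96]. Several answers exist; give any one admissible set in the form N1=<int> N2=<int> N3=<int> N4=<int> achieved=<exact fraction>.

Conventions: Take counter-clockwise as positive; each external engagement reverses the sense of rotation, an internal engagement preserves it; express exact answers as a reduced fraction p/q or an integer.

topology: fixed-axis compound train — 2 stages, target 19/42
target = 19/42 in lowest terms: an exact hit needs N1·N3 = k·19 and N2·N4 = k·42 for one integer k, every count in [12, 96]; additionally prefer no 1:1 stage (N1 ≠ N2, N3 ≠ N4)
k = 1…11: no 1:1-free in-range split of k·19 and k·42 into factor pairs; take k = 12
k = 12: N1·N3 = 228 = 12·19, N2·N4 = 504 = 42·12
achieved = 12·19/(42·12) = 19/42; |achieved − target| = 0 ≤ 19/4200 ✓

N1=12 N2=42 N3=19 N4=12 achieved=19/42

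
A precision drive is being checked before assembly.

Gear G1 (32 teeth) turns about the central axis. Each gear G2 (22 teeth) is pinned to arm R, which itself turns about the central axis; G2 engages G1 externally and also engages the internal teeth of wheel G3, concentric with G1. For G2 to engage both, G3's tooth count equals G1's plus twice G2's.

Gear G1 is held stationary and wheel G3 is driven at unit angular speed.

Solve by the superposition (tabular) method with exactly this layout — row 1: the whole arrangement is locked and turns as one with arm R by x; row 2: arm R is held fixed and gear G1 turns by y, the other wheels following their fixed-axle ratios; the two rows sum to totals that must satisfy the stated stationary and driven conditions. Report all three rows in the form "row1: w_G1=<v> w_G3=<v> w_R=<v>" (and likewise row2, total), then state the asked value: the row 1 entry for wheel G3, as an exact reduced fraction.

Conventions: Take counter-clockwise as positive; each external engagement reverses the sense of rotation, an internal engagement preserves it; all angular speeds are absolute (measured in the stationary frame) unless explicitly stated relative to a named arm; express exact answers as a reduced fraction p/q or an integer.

row1: w_G1=19/27 w_G3=19/27 w_R=19/27
row2: w_G1=-19/27 w_G3=8/27 w_R=0
total: w_G1=0 w_G3=1 w_R=19/27
asked value: 19/27

class = planetary set [G3 = 32+2·22 = 76; Willis about the carrier]
superposition row 1 [locked train]: every member turns x
row 2 — arm fixed, fixed-axis ratios: sun y, ring −(32/76)·y, arm 0
boundary: total ω_sun = x + y = 0 and total ω_ring = x − (32/76)·y = 1  ⇒  y = -19/27, x = 19/27
row 2 ring = −(32/76)·(-19/27) = 8/27
totals (row 1 + row 2): sun 19/27 + (-19/27) = 0, ring 19/27 + 8/27 = 1, arm 19/27 + 0 = 19/27
asked cell (row1, ring) = 19/27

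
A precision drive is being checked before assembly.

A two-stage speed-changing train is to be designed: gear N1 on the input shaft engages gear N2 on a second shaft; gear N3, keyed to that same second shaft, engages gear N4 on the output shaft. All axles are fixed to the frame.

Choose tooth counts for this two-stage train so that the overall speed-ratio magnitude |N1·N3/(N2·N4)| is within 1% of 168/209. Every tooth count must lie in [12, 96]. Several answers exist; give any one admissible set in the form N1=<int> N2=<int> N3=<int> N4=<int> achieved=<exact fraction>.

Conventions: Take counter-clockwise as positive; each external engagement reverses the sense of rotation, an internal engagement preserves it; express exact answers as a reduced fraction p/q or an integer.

design class (target 168/209): fixed-axis compound train
target = 168/209 in lowest terms: an exact hit needs N1·N3 = k·168 and N2·N4 = k·209 for one integer k, every count in [12, 96]; additionally prefer no 1:1 stage (N1 ≠ N2, N3 ≠ N4)
k = 1: no 1:1-free in-range split of k·168 and k·209 into factor pairs; take k = 2
k = 2: N1·N3 = 336 = 12·28, N2·N4 = 418 = 19·22
achieved = 12·28/(19·22) = 168/209; |achieved − target| = 0 ≤ 42/5225 ✓

N1=12 N2=19 N3=28 N4=22 achieved=168/209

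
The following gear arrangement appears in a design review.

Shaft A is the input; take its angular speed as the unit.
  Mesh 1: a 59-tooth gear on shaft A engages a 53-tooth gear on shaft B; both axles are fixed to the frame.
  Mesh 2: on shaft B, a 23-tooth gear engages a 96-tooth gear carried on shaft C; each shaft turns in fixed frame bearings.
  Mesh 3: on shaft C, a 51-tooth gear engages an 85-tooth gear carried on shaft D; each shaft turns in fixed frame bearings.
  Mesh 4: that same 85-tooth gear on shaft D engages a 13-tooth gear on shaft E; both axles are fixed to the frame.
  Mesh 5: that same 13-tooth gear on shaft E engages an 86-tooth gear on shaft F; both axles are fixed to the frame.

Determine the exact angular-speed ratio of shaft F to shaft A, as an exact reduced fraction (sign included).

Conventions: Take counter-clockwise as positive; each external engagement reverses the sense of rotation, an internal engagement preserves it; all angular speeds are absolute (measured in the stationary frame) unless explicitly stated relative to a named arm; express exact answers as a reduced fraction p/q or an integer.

class = fixed-axis compound train [5 meshes; 5 ratios multiply, 5 sense flips]
mesh 1 [59T→53T]: running ratio 59/53, sense −
mesh 2 [23T→96T]: running ratio 1357/5088, sense +
mesh 3 [51T→85T]: running ratio 1357/8480, sense −
mesh 4 [85T→13T]: running ratio 23069/22048, sense +
mesh 5 [13T→86T]: running ratio 23069/145856, sense −
ω_out/ω_in = -23069/145856

-23069/145856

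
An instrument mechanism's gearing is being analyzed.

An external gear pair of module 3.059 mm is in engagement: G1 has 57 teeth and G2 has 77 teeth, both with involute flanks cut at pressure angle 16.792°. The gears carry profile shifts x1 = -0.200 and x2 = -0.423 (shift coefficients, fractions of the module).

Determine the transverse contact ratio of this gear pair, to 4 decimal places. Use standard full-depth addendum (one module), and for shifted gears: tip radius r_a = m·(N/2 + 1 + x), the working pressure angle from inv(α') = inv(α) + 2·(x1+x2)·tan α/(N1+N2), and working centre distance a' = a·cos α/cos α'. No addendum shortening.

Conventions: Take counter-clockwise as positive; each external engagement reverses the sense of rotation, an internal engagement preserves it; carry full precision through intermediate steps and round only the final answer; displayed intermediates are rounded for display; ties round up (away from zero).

topology: single-mesh involute geometry — m = 3.059, 57T/77T pair
base radii: r_b1 = 83.464067, r_b2 = 112.749705
tip radii: r_a1 = 89.628700, r_a2 = 119.536543
inv(α') = inv(16.792°) + 2·(-0.200-0.423)·tan α/(57+77) = 0.00588380  ⇒  α' = 14.78449°
a' = a·cos α / cos α' = 204.9530·cos 16.792°/cos 14.78449° = 202.932359
action lengths: √(r_a1²−r_b1²) = 32.665782, √(r_a2²−r_b2²) = 39.705027
base pitch p_b = π·m·cos α = 9.200354
CR = (32.665782 + 39.705027 − 202.932359·sin 14.78449°)/9.200354 = 2.237490
contact ratio ≈ 2.2375

2.2375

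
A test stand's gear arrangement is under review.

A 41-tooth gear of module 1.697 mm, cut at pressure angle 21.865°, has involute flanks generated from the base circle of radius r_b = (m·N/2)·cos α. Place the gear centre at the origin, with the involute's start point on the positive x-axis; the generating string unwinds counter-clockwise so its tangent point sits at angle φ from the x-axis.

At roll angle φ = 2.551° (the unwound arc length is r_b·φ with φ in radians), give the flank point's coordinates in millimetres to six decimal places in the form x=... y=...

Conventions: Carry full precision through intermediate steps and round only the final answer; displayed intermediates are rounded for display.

x=32.317937 y=0.000950

recognized (one wheel, involute flank): single-mesh tooth geometry, m = 1.697, N = 41
pitch radius r_p = m·N/2 = 1.697·41/2 = 34.788500
base radius r_b = r_p·cos α = 34.788500·cos 21.865° = 32.285952
roll angle φ = 2.551° = 0.04452335 rad
x = r_b·(cos φ + φ·sin φ) = 32.317937
y = r_b·(sin φ − φ·cos φ) = 0.000950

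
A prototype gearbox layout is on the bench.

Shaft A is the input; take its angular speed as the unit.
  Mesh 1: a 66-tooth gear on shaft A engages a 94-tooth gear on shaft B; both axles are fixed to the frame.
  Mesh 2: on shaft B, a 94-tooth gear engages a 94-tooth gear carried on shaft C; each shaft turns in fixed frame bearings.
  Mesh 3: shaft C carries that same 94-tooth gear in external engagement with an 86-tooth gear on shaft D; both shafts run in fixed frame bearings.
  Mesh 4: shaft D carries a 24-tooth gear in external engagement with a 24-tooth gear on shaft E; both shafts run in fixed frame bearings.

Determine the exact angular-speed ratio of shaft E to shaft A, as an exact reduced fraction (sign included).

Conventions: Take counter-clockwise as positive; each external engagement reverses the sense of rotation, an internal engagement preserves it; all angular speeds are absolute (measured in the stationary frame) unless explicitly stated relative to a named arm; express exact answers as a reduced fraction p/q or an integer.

33/43

class = fixed-axis compound train [4 meshes; 4 ratios multiply, 4 sense flips]
mesh 1 [66T→94T]: running ratio 33/47, sense −
mesh 2 [94T→94T]: running ratio 33/47, sense +
mesh 3 [94T→86T]: running ratio 33/43, sense −
mesh 4 [24T→24T]: running ratio 33/43, sense +
ω_out/ω_in = 33/43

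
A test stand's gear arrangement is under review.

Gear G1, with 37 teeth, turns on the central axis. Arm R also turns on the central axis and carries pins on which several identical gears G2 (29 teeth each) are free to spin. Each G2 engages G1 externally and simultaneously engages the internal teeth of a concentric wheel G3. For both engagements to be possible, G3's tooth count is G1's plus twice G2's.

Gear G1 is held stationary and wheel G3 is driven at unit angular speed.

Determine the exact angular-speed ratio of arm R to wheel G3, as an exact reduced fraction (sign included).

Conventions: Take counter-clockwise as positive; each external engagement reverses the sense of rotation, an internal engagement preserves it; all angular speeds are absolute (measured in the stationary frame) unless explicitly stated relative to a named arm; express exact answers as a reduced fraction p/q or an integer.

topology: planetary set — G1 37T / G2 29T / G3 95T, arm = carrier (Willis)
ring teeth: 37 + 2·29 = 95
37(ω_sun−ω_arm) = −95(ω_ring−ω_arm),  ω_sun = 0, ω_ring = 1
37(0−ω_arm) = −95(1−ω_arm)  ⇒  132·ω_arm = 95  ⇒  ω_arm = 95/132
ω_out/ω_in = 95/132

95/132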